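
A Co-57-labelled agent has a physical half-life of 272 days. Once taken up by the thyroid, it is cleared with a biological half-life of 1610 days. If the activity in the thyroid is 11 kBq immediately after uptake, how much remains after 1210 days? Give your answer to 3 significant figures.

1/t_eff = 1/t_phys + 1/t_biol = 1/272 + 1/1610 = 0.0042976 per day.
t_eff = 272 × 1610 / (272 + 1610) ≈ 232.69 days.
Remaining = 11 × (1/2)^(1210/232.69) = 11 × (1/2)^5.2001 ≈ 0.29923 kBq.

0.299 kBq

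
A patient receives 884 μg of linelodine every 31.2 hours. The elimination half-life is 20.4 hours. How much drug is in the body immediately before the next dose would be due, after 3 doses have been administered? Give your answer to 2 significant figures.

The 3 doses were given 93.6, 62.4, 31.2 hours ago.
Total = 884·(1/2)^(93.6/20.4) + 884·(1/2)^(62.4/20.4) + 884·(1/2)^(31.2/20.4)
      = 36.75 + 106.09 + 306.23 ≈ 449.07 μg.

450 μg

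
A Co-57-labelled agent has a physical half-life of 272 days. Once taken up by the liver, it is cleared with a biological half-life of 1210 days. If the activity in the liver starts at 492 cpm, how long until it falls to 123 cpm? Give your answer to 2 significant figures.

1/t_eff = 1/t_phys + 1/t_biol = 1/272 + 1/1210 = 0.0045029 per day.
t_eff = 272 × 1210 / (272 + 1210) ≈ 222.08 days.
n = log₂(492/123) ≈ 2; t = 2 × 222.08 ≈ 444.16 days.

440 days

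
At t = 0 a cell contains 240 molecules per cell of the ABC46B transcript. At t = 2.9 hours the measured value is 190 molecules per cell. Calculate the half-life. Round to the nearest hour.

A/A₀ = 190/240 ≈ 0.79167.
n = log₂(1.2632) ≈ 0.33703 half-lives elapsed in 2.9 hours.
t½ = 2.9/0.33703 ≈ 8.6044 hours.

9 hours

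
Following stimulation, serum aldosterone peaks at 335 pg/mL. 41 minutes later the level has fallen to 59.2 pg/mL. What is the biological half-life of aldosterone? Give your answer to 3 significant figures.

A/A₀ = 59.2/335 ≈ 0.17672.
n = log₂(5.6588) ≈ 2.5005 half-lives elapsed in 41 minutes.
t½ = 41/2.5005 ≈ 16.397 minutes.

16.4 minutes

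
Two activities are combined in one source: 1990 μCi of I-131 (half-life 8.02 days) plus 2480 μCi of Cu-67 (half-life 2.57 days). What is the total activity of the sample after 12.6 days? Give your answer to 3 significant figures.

I-131: 1990 × (1/2)^(12.6/8.02) = 1990 × (1/2)^1.5711 ≈ 669.75 μCi.
Cu-67: 2480 × (1/2)^(12.6/2.57) = 2480 × (1/2)^4.9027 ≈ 82.906 μCi.
Total = 669.75 + 82.906 ≈ 752.66 μCi.

753 μCi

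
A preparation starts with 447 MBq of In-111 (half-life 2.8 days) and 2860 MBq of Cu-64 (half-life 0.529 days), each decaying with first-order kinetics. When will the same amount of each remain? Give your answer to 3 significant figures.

Set 447·(1/2)^(t/2.8) = 2860·(1/2)^(t/0.529).
Taking log₂: log₂(447/2860) = t·(1/2.8 − 1/0.529).
log₂(0.15629) = -2.6777; 1/2.8 − 1/0.529 = -1.5332.
t = -2.6777 / -1.5332 ≈ 1.7464 days.

1.75 days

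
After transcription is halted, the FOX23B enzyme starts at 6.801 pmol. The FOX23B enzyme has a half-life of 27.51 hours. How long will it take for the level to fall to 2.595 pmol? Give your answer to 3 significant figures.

Fraction remaining = 2.595/6.801 ≈ 0.38156.
n = log₂(6.801/2.595) = ln(2.6208)/ln 2 ≈ 1.39 half-lives.
t = n × t½ = 1.39 × 27.51 ≈ 38.239 hours.

38.2 hours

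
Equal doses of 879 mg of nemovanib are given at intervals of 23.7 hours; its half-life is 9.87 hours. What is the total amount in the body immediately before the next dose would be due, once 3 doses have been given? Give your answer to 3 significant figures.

204 mg

The 3 doses were given 71.1, 47.4, 23.7 hours ago.
Total = 879·(1/2)^(71.1/9.87) + 879·(1/2)^(47.4/9.87) + 879·(1/2)^(23.7/9.87)
      = 5.9631 + 31.5 + 166.4 ≈ 203.86 mg.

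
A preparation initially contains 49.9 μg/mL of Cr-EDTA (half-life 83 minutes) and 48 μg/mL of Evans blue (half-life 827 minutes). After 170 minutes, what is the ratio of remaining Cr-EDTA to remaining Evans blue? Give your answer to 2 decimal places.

Cr-EDTA: 49.9 × (1/2)^(170/83) = 49.9 × (1/2)^2.0482 ≈ 12.065 μg/mL.
Evans blue: 48 × (1/2)^(170/827) = 48 × (1/2)^0.20556 ≈ 41.626 μg/mL.
Ratio ≈ 12.065 / 41.626 ≈ 0.28985.

0.29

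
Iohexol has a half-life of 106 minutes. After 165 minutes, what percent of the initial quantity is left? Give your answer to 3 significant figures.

34.0%

n = 165/106 ≈ 1.5566 half-lives.
Fraction remaining = (1/2)^1.5566 ≈ 0.33995, i.e. 33.995%.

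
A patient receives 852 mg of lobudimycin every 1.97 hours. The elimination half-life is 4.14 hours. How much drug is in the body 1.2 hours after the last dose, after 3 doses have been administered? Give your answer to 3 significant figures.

1560 mg

The 3 doses were given 5.14, 3.17, 1.2 hours ago.
Total = 852·(1/2)^(5.14/4.14) + 852·(1/2)^(3.17/4.14) + 852·(1/2)^(1.2/4.14)
      = 360.33 + 501.12 + 696.92 ≈ 1558.4 mg.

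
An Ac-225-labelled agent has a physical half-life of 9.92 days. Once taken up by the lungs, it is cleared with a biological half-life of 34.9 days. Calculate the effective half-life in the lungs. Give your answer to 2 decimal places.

1/t_eff = 1/t_phys + 1/t_biol = 1/9.92 + 1/34.9 = 0.12946 per day.
t_eff = 9.92 × 34.9 / (9.92 + 34.9) ≈ 7.7244 days.

7.72 days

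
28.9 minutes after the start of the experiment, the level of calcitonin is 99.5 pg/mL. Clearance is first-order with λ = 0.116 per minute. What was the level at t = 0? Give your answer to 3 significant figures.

t½ = ln 2 / λ = 0.69315 / 0.116 ≈ 5.9754 minutes.
Number of half-lives elapsed: n = 28.9/5.9754 ≈ 4.8365.
A₀ = A × 2^n = 99.5 × 2^4.8365 = 99.5 × 28.571 ≈ 2842.8 pg/mL.

2840 pg/mL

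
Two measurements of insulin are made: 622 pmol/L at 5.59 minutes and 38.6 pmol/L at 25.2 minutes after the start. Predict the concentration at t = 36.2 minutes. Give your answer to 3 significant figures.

Over Δt = 25.2 − 5.59 = 19.61 minutes, the level fell by a factor of 622/38.6 ≈ 16.114.
n = log₂(16.114) ≈ 4.0102 half-lives, so t½ = 19.61/4.0102 ≈ 4.89 minutes.
From t = 25.2 to t = 36.2: 38.6 × (1/2)^((36.2−25.2)/4.89) ≈ 8.1175 pmol/L.

8.12 pmol/L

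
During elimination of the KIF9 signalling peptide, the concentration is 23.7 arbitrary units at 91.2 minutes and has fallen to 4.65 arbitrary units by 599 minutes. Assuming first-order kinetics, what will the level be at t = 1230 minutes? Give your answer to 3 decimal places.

Over Δt = 599 − 91.2 = 507.8 minutes, the level fell by a factor of 23.7/4.65 ≈ 5.0968.
n = log₂(5.0968) ≈ 2.3496 half-lives, so t½ = 507.8/2.3496 ≈ 216.12 minutes.
From t = 599 to t = 1230: 4.65 × (1/2)^((1230−599)/216.12) ≈ 0.61455 arbitrary units.

0.615 arbitrary units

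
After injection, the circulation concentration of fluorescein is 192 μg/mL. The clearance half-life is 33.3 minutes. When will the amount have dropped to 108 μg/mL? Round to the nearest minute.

Fraction remaining = 108/192 ≈ 0.5625.
n = log₂(192/108) = ln(1.7778)/ln 2 ≈ 0.83007 half-lives.
t = n × t½ = 0.83007 × 33.3 ≈ 27.641 minutes.

28 minutes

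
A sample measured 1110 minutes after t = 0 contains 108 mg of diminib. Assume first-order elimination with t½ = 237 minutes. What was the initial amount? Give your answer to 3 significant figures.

Number of half-lives elapsed: n = 1110/237 ≈ 4.6835.
A₀ = A × 2^n = 108 × 2^4.6835 = 108 × 25.697 ≈ 2775.3 mg.

2780 mg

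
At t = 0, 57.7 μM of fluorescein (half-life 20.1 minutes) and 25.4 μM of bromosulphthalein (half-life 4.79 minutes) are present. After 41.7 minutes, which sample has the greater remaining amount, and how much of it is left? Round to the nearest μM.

fluorescein, 14 μM

fluorescein: 57.7 × (1/2)^2.0746 ≈ 13.698 μM.
bromosulphthalein: 25.4 × (1/2)^8.7056 ≈ 0.060838 μM.
Fluorescein has more remaining, at ≈ 13.698 μM.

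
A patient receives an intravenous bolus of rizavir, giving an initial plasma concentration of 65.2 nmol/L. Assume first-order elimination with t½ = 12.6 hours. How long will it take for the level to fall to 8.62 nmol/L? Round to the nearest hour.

Fraction remaining = 8.62/65.2 ≈ 0.13221.
n = log₂(65.2/8.62) = ln(7.5638)/ln 2 ≈ 2.9191 half-lives.
t = n × t½ = 2.9191 × 12.6 ≈ 36.781 hours.

37 hours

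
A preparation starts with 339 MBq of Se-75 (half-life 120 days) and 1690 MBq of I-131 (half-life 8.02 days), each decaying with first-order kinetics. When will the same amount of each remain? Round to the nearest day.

Set 339·(1/2)^(t/120) = 1690·(1/2)^(t/8.02).
Taking log₂: log₂(339/1690) = t·(1/120 − 1/8.02).
log₂(0.20059) = -2.3177; 1/120 − 1/8.02 = -0.11635.
t = -2.3177 / -0.11635 ≈ 19.919 days.

20 days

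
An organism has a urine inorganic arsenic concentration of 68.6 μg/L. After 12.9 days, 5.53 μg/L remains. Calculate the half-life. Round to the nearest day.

4 days

A/A₀ = 5.53/68.6 ≈ 0.080612.
n = log₂(12.405) ≈ 3.6329 half-lives elapsed in 12.9 days.
t½ = 12.9/3.6329 ≈ 3.5509 days.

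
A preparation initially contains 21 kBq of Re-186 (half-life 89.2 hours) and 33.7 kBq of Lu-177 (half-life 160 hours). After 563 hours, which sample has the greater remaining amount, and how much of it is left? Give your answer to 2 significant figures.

Lu-177, 2.9 kBq

Re-186: 21 × (1/2)^6.3117 ≈ 0.26438 kBq.
Lu-177: 33.7 × (1/2)^3.5187 ≈ 2.9402 kBq.
Lu-177 has more remaining, at ≈ 2.9402 kBq.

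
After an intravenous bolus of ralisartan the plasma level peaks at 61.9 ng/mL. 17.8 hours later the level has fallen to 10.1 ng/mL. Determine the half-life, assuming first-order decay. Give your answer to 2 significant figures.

6.8 hours

A/A₀ = 10.1/61.9 ≈ 0.16317.
n = log₂(6.1287) ≈ 2.6156 half-lives elapsed in 17.8 hours.
t½ = 17.8/2.6156 ≈ 6.8054 hours.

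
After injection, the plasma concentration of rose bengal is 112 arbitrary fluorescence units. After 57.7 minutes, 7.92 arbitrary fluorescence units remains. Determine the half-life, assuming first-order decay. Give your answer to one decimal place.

15.1 minutes

A/A₀ = 7.92/112 ≈ 0.070714.
n = log₂(14.141) ≈ 3.8219 half-lives elapsed in 57.7 minutes.
t½ = 57.7/3.8219 ≈ 15.097 minutes.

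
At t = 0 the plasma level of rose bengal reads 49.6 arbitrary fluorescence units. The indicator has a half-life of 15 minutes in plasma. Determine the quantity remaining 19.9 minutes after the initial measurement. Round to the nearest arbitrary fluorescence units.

Number of half-lives: n = 19.9/15 ≈ 1.3267.
Remaining = 49.6 × (1/2)^1.3267 = 49.6 × 0.39869 ≈ 19.775 arbitrary fluorescence units.

20 arbitrary fluorescence units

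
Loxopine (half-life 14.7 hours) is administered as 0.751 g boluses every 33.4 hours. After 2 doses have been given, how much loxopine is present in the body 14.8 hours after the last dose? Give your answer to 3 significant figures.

0.451 g

The 2 doses were given 48.2, 14.8 hours ago.
Total = 0.751·(1/2)^(48.2/14.7) + 0.751·(1/2)^(14.8/14.7)
      = 0.077373 + 0.37373 ≈ 0.45111 g.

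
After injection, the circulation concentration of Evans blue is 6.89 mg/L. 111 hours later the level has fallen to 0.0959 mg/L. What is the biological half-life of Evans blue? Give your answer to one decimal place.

A/A₀ = 0.0959/6.89 ≈ 0.013919.
n = log₂(71.846) ≈ 6.1668 half-lives elapsed in 111 hours.
t½ = 111/6.1668 ≈ 18 hours.

18.0 hours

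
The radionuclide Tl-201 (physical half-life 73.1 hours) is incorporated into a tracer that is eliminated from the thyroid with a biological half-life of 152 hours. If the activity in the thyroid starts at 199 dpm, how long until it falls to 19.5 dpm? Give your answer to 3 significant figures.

165 hours

1/t_eff = 1/t_phys + 1/t_biol = 1/73.1 + 1/152 = 0.020259 per hour.
t_eff = 73.1 × 152 / (73.1 + 152) ≈ 49.361 hours.
n = log₂(199/19.5) ≈ 3.3512; t = 3.3512 × 49.361 ≈ 165.42 hours.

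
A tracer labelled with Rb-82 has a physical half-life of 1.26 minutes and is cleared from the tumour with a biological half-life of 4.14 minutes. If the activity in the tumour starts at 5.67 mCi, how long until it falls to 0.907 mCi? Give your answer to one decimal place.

1/t_eff = 1/t_phys + 1/t_biol = 1/1.26 + 1/4.14 = 1.0352 per minute.
t_eff = 1.26 × 4.14 / (1.26 + 4.14) ≈ 0.966 minutes.
n = log₂(5.67/0.907) ≈ 2.6442; t = 2.6442 × 0.966 ≈ 2.5543 minutes.

2.6 minutes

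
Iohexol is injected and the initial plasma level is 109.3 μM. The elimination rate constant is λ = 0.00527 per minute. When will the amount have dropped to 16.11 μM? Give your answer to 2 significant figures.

360 minutes

t½ = ln 2 / λ = 0.69315 / 0.00527 ≈ 131.53 minutes.
Fraction remaining = 16.11/109.3 ≈ 0.14739.
n = log₂(109.3/16.11) = ln(6.7846)/ln 2 ≈ 2.7623 half-lives.
t = n × t½ = 2.7623 × 131.53 ≈ 363.31 minutes.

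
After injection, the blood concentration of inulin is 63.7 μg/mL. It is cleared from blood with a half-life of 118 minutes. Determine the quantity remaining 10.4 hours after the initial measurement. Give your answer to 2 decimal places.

Convert the elapsed time: 10.4 hours = 624 minutes.
Number of half-lives: n = 624/118 ≈ 5.2881.
Remaining = 63.7 × (1/2)^5.2881 = 63.7 × 0.025592 ≈ 1.6302 μg/mL.

1.63 μg/mL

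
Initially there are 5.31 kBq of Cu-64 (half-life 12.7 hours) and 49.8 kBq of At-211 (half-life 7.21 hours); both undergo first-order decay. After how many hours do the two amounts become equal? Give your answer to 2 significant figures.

Set 5.31·(1/2)^(t/12.7) = 49.8·(1/2)^(t/7.21).
Taking log₂: log₂(5.31/49.8) = t·(1/12.7 − 1/7.21).
log₂(0.10663) = -3.2294; 1/12.7 − 1/7.21 = -0.059956.
t = -3.2294 / -0.059956 ≈ 53.862 hours.

54 hours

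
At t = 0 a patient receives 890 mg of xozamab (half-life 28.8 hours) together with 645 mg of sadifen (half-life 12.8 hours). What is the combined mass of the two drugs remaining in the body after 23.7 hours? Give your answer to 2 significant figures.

680 mg

xozamab: 890 × (1/2)^(23.7/28.8) = 890 × (1/2)^0.82292 ≈ 503.12 mg.
sadifen: 645 × (1/2)^(23.7/12.8) = 645 × (1/2)^1.8516 ≈ 178.72 mg.
Total = 503.12 + 178.72 ≈ 681.84 mg.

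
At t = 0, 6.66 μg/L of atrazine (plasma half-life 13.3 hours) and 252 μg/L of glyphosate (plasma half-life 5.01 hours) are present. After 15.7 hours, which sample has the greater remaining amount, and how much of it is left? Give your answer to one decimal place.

atrazine: 6.66 × (1/2)^1.1805 ≈ 2.9385 μg/L.
glyphosate: 252 × (1/2)^3.1337 ≈ 28.711 μg/L.
Glyphosate has more remaining, at ≈ 28.711 μg/L.

glyphosate, 28.7 μg/L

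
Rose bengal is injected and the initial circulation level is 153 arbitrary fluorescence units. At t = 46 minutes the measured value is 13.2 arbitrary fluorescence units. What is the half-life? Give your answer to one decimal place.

A/A₀ = 13.2/153 ≈ 0.086275.
n = log₂(11.591) ≈ 3.5349 half-lives elapsed in 46 minutes.
t½ = 46/3.5349 ≈ 13.013 minutes.

13.0 minutes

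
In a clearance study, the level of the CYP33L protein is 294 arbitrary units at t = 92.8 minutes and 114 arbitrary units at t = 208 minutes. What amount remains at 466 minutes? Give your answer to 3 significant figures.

Over Δt = 208 − 92.8 = 115.2 minutes, the level fell by a factor of 294/114 ≈ 2.5789.
n = log₂(2.5789) ≈ 1.3668 half-lives, so t½ = 115.2/1.3668 ≈ 84.286 minutes.
From t = 208 to t = 466: 114 × (1/2)^((466−208)/84.286) ≈ 13.66 arbitrary units.

13.7 arbitrary units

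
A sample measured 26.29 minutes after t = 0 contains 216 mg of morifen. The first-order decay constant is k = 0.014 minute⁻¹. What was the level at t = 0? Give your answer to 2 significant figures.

310 mg

t½ = ln 2 / k = 0.69315 / 0.014 ≈ 49.511 minutes.
Number of half-lives elapsed: n = 26.29/49.511 ≈ 0.531.
A₀ = A × 2^n = 216 × 2^0.531 = 216 × 1.4449 ≈ 312.1 mg.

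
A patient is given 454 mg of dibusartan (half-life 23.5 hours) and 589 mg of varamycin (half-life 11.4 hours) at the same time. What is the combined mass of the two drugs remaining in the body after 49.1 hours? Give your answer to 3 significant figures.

dibusartan: 454 × (1/2)^(49.1/23.5) = 454 × (1/2)^2.0894 ≈ 106.68 mg.
varamycin: 589 × (1/2)^(49.1/11.4) = 589 × (1/2)^4.307 ≈ 29.756 mg.
Total = 106.68 + 29.756 ≈ 136.44 mg.

136 mg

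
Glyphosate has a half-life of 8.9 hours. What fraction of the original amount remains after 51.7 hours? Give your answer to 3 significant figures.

0.0178

n = 51.7/8.9 ≈ 5.809 half-lives.
Fraction remaining = (1/2)^5.809 ≈ 0.017837.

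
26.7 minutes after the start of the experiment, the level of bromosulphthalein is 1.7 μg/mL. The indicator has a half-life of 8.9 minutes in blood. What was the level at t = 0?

13.6 μg/mL

Number of half-lives elapsed: n = 26.7/8.9 ≈ 3.
A₀ = A × 2^n = 1.7 × 2^3 = 1.7 × 8 ≈ 13.6 μg/mL.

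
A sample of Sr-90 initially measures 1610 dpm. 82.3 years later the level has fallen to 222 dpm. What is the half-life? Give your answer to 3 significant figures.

A/A₀ = 222/1610 ≈ 0.13789.
n = log₂(7.2523) ≈ 2.8584 half-lives elapsed in 82.3 years.
t½ = 82.3/2.8584 ≈ 28.792 years.

28.8 years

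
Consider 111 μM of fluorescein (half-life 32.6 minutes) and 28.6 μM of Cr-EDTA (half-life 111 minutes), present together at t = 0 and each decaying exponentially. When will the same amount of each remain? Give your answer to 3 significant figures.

90.3 minutes

Set 111·(1/2)^(t/32.6) = 28.6·(1/2)^(t/111).
Taking log₂: log₂(111/28.6) = t·(1/32.6 − 1/111).
log₂(3.8811) = 1.9565; 1/32.6 − 1/111 = 0.021666.
t = 1.9565 / 0.021666 ≈ 90.302 minutes.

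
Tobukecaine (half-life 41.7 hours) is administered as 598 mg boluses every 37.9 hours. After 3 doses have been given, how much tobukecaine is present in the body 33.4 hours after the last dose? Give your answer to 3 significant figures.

623 mg

The 3 doses were given 109.2, 71.3, 33.4 hours ago.
Total = 598·(1/2)^(109.2/41.7) + 598·(1/2)^(71.3/41.7) + 598·(1/2)^(33.4/41.7)
      = 97.363 + 182.81 + 343.23 ≈ 623.4 mg.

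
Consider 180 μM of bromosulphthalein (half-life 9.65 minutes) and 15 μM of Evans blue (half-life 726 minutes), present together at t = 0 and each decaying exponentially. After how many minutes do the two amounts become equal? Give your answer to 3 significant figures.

Set 180·(1/2)^(t/9.65) = 15·(1/2)^(t/726).
Taking log₂: log₂(180/15) = t·(1/9.65 − 1/726).
log₂(12) = 3.585; 1/9.65 − 1/726 = 0.10225.
t = 3.585 / 0.10225 ≈ 35.061 minutes.

35.1 minutes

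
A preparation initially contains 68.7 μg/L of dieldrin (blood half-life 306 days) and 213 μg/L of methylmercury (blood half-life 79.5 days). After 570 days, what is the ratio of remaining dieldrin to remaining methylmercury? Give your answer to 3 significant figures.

dieldrin: 68.7 × (1/2)^(570/306) = 68.7 × (1/2)^1.8627 ≈ 18.889 μg/L.
methylmercury: 213 × (1/2)^(570/79.5) = 213 × (1/2)^7.1698 ≈ 1.4793 μg/L.
Ratio ≈ 18.889 / 1.4793 ≈ 12.769.

12.8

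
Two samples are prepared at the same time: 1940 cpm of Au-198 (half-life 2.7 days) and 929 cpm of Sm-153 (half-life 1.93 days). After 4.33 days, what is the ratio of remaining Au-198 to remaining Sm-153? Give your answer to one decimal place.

Au-198: 1940 × (1/2)^(4.33/2.7) = 1940 × (1/2)^1.6037 ≈ 638.32 cpm.
Sm-153: 929 × (1/2)^(4.33/1.93) = 929 × (1/2)^2.2435 ≈ 196.18 cpm.
Ratio ≈ 638.32 / 196.18 ≈ 3.2538.

3.3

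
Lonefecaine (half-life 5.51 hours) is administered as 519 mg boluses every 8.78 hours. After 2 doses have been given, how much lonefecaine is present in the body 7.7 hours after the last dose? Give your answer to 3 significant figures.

262 mg

The 2 doses were given 16.48, 7.7 hours ago.
Total = 519·(1/2)^(16.48/5.51) + 519·(1/2)^(7.7/5.51)
      = 65.284 + 197.01 ≈ 262.3 mg.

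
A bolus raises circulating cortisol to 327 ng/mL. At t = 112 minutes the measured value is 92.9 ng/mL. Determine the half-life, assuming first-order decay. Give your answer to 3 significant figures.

A/A₀ = 92.9/327 ≈ 0.2841.
n = log₂(3.5199) ≈ 1.8155 half-lives elapsed in 112 minutes.
t½ = 112/1.8155 ≈ 61.69 minutes.

61.7 minutes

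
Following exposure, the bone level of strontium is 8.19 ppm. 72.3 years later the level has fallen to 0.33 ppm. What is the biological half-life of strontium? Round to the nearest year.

16 years

A/A₀ = 0.33/8.19 ≈ 0.040293.
n = log₂(24.818) ≈ 4.6333 half-lives elapsed in 72.3 years.
t½ = 72.3/4.6333 ≈ 15.604 years.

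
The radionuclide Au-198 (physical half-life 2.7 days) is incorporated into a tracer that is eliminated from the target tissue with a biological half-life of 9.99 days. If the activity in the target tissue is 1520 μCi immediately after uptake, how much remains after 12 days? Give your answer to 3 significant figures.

1/t_eff = 1/t_phys + 1/t_biol = 1/2.7 + 1/9.99 = 0.47047 per day.
t_eff = 2.7 × 9.99 / (2.7 + 9.99) ≈ 2.1255 days.
Remaining = 1520 × (1/2)^(12/2.1255) = 1520 × (1/2)^5.6456 ≈ 30.362 μCi.

30.4 μCi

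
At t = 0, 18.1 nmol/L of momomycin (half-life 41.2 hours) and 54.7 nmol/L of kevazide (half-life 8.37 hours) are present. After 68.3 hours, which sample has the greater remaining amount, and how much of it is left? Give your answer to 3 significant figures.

momomycin, 5.74 nmol/L

momomycin: 18.1 × (1/2)^1.6578 ≈ 5.7364 nmol/L.
kevazide: 54.7 × (1/2)^8.1601 ≈ 0.19123 nmol/L.
Momomycin has more remaining, at ≈ 5.7364 nmol/L.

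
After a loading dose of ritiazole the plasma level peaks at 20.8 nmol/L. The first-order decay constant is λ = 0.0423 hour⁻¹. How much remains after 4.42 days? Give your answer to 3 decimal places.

t½ = ln 2 / λ = 0.69315 / 0.0423 ≈ 16.386 hours.
Convert the elapsed time: 4.42 days = 106.08 hours.
Number of half-lives: n = 106.08/16.386 ≈ 6.4736.
Remaining = 20.8 × (1/2)^6.4736 = 20.8 × 0.011252 ≈ 0.23405 nmol/L.

0.234 nmol/L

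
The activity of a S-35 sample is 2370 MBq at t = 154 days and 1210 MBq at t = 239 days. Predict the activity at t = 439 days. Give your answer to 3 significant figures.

Over Δt = 239 − 154 = 85 days, the level fell by a factor of 2370/1210 ≈ 1.9587.
n = log₂(1.9587) ≈ 0.96988 half-lives, so t½ = 85/0.96988 ≈ 87.64 days.
From t = 239 to t = 439: 1210 × (1/2)^((439−239)/87.64) ≈ 248.78 MBq.

249 MBq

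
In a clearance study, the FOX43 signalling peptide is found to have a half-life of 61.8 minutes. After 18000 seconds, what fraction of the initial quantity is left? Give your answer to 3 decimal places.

0.035

18000 seconds = 300 minutes.
n = 300/61.8 ≈ 4.8544 half-lives.
Fraction remaining = (1/2)^4.8544 ≈ 0.034569.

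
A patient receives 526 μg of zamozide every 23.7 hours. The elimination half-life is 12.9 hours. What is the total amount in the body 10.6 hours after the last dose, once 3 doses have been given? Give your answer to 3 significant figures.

The 3 doses were given 58, 34.3, 10.6 hours ago.
Total = 526·(1/2)^(58/12.9) + 526·(1/2)^(34.3/12.9) + 526·(1/2)^(10.6/12.9)
      = 23.309 + 83.286 + 297.6 ≈ 404.19 μg.

404 μg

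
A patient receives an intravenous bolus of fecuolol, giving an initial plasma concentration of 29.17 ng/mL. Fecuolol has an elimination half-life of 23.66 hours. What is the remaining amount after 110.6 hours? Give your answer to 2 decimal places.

Number of half-lives: n = 110.6/23.66 ≈ 4.6746.
Remaining = 29.17 × (1/2)^4.6746 = 29.17 × 0.039158 ≈ 1.1422 ng/mL.

1.14 ng/mL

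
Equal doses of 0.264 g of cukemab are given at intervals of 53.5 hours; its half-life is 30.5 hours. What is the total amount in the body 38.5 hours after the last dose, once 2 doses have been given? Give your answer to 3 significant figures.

0.143 g

The 2 doses were given 92, 38.5 hours ago.
Total = 0.264·(1/2)^(92/30.5) + 0.264·(1/2)^(38.5/30.5)
      = 0.032627 + 0.11006 ≈ 0.14268 g.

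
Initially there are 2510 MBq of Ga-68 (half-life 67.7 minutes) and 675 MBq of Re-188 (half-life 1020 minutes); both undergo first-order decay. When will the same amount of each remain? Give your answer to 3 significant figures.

Set 2510·(1/2)^(t/67.7) = 675·(1/2)^(t/1020).
Taking log₂: log₂(2510/675) = t·(1/67.7 − 1/1020).
log₂(3.7185) = 1.8947; 1/67.7 − 1/1020 = 0.013791.
t = 1.8947 / 0.013791 ≈ 137.39 minutes.

137 minutes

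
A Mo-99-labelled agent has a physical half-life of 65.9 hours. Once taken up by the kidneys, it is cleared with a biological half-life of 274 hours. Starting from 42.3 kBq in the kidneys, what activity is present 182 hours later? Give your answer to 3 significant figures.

3.94 kBq

1/t_eff = 1/t_phys + 1/t_biol = 1/65.9 + 1/274 = 0.018824 per hour.
t_eff = 65.9 × 274 / (65.9 + 274) ≈ 53.123 hours.
Remaining = 42.3 × (1/2)^(182/53.123) = 42.3 × (1/2)^3.426 ≈ 3.9356 kBq.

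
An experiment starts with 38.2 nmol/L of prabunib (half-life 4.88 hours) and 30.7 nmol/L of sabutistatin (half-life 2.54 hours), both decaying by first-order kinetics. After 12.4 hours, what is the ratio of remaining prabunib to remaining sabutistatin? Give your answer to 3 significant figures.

prabunib: 38.2 × (1/2)^(12.4/4.88) = 38.2 × (1/2)^2.541 ≈ 6.5637 nmol/L.
sabutistatin: 30.7 × (1/2)^(12.4/2.54) = 30.7 × (1/2)^4.8819 ≈ 1.0412 nmol/L.
Ratio ≈ 6.5637 / 1.0412 ≈ 6.3039.

6.30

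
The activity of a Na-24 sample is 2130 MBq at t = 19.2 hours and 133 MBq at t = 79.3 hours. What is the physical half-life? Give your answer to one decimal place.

15.0 hours

Over Δt = 79.3 − 19.2 = 60.1 hours, the level fell by a factor of 2130/133 ≈ 16.015.
n = log₂(16.015) ≈ 4.0014 half-lives, so t½ = 60.1/4.0014 ≈ 15.02 hours.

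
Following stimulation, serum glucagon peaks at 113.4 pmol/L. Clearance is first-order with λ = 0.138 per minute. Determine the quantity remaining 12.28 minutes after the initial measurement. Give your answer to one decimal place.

t½ = ln 2 / λ = 0.69315 / 0.138 ≈ 5.0228 minutes.
Number of half-lives: n = 12.28/5.0228 ≈ 2.4448.
Remaining = 113.4 × (1/2)^2.4448 = 113.4 × 0.18367 ≈ 20.828 pmol/L.

20.8 pmol/L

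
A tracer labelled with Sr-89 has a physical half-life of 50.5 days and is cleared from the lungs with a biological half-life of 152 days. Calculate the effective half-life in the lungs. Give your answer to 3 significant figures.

1/t_eff = 1/t_phys + 1/t_biol = 1/50.5 + 1/152 = 0.026381 per day.
t_eff = 50.5 × 152 / (50.5 + 152) ≈ 37.906 days.

37.9 days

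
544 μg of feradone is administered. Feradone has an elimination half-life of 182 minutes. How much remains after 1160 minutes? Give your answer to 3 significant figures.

Number of half-lives: n = 1160/182 ≈ 6.3736.
Remaining = 544 × (1/2)^6.3736 = 544 × 0.01206 ≈ 6.5606 μg.

6.56 μg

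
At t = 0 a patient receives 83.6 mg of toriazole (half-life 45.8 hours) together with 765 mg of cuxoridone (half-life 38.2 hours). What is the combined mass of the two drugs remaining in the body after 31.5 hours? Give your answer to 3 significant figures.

toriazole: 83.6 × (1/2)^(31.5/45.8) = 83.6 × (1/2)^0.68777 ≈ 51.9 mg.
cuxoridone: 765 × (1/2)^(31.5/38.2) = 765 × (1/2)^0.82461 ≈ 431.95 mg.
Total = 51.9 + 431.95 ≈ 483.85 mg.

484 mg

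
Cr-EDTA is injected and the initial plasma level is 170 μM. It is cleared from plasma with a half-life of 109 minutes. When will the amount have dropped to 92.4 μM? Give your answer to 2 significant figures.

96 minutes

Fraction remaining = 92.4/170 ≈ 0.54353.
n = log₂(170/92.4) = ln(1.8398)/ln 2 ≈ 0.87957 half-lives.
t = n × t½ = 0.87957 × 109 ≈ 95.873 minutes.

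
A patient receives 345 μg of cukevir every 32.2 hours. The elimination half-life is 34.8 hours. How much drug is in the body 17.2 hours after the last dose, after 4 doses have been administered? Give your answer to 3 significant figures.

478 μg

The 4 doses were given 113.8, 81.6, 49.4, 17.2 hours ago.
Total = 345·(1/2)^(113.8/34.8) + 345·(1/2)^(81.6/34.8) + 345·(1/2)^(49.4/34.8) + 345·(1/2)^(17.2/34.8)
      = 35.762 + 67.913 + 128.97 + 244.93 ≈ 477.57 μg.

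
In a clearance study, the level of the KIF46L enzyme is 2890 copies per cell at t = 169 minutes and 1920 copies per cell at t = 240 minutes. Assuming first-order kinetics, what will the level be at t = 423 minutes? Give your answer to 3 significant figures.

Over Δt = 240 − 169 = 71 minutes, the level fell by a factor of 2890/1920 ≈ 1.5052.
n = log₂(1.5052) ≈ 0.58996 half-lives, so t½ = 71/0.58996 ≈ 120.35 minutes.
From t = 240 to t = 423: 1920 × (1/2)^((423−240)/120.35) ≈ 669.19 copies per cell.

669 copies per cell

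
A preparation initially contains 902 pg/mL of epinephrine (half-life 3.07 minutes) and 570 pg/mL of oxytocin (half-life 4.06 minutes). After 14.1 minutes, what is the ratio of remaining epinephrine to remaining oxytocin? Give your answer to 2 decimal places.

epinephrine: 902 × (1/2)^(14.1/3.07) = 902 × (1/2)^4.5928 ≈ 37.379 pg/mL.
oxytocin: 570 × (1/2)^(14.1/4.06) = 570 × (1/2)^3.4729 ≈ 51.336 pg/mL.
Ratio ≈ 37.379 / 51.336 ≈ 0.72811.

0.73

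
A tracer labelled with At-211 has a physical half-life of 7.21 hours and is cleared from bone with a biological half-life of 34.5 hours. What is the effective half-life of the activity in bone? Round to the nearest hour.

1/t_eff = 1/t_phys + 1/t_biol = 1/7.21 + 1/34.5 = 0.16768 per hour.
t_eff = 7.21 × 34.5 / (7.21 + 34.5) ≈ 5.9637 hours.

6 hours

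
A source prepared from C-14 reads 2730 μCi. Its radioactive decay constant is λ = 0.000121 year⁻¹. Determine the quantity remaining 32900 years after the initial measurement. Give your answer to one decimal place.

51.0 μCi

t½ = ln 2 / λ = 0.69315 / 0.000121 ≈ 5728.5 years.
Number of half-lives: n = 32900/5728.5 ≈ 5.7432.
Remaining = 2730 × (1/2)^5.7432 = 2730 × 0.018669 ≈ 50.966 μCi.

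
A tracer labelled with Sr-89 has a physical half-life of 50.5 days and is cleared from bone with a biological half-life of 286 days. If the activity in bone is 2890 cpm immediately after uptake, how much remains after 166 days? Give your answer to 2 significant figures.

1/t_eff = 1/t_phys + 1/t_biol = 1/50.5 + 1/286 = 0.023298 per day.
t_eff = 50.5 × 286 / (50.5 + 286) ≈ 42.921 days.
Remaining = 2890 × (1/2)^(166/42.921) = 2890 × (1/2)^3.8675 ≈ 197.99 cpm.

200 cpm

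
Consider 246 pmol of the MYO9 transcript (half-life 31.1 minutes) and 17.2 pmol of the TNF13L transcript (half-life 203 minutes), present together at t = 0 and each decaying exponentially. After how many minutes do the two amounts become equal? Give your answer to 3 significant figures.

Set 246·(1/2)^(t/31.1) = 17.2·(1/2)^(t/203).
Taking log₂: log₂(246/17.2) = t·(1/31.1 − 1/203).
log₂(14.302) = 3.8382; 1/31.1 − 1/203 = 0.027228.
t = 3.8382 / 0.027228 ≈ 140.96 minutes.

141 minutes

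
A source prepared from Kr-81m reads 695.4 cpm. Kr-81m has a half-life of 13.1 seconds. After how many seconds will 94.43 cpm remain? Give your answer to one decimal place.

Fraction remaining = 94.43/695.4 ≈ 0.13579.
n = log₂(695.4/94.43) = ln(7.3642)/ln 2 ≈ 2.8805 half-lives.
t = n × t½ = 2.8805 × 13.1 ≈ 37.735 seconds.

37.7 seconds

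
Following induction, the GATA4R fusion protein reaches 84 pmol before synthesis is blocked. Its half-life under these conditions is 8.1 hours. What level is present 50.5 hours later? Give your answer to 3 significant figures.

1.12 pmol

Number of half-lives: n = 50.5/8.1 ≈ 6.2346.
Remaining = 84 × (1/2)^6.2346 = 84 × 0.01328 ≈ 1.1155 pmol.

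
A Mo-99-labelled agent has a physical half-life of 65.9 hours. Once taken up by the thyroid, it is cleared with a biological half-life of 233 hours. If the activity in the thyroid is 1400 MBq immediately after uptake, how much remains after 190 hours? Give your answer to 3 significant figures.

1/t_eff = 1/t_phys + 1/t_biol = 1/65.9 + 1/233 = 0.019466 per hour.
t_eff = 65.9 × 233 / (65.9 + 233) ≈ 51.371 hours.
Remaining = 1400 × (1/2)^(190/51.371) = 1400 × (1/2)^3.6986 ≈ 107.83 MBq.

108 MBq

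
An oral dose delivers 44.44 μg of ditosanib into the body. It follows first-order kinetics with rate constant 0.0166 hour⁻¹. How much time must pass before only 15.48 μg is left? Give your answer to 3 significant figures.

63.5 hours

t½ = ln 2 / λ = 0.69315 / 0.0166 ≈ 41.756 hours.
Fraction remaining = 15.48/44.44 ≈ 0.34833.
n = log₂(44.44/15.48) = ln(2.8708)/ln 2 ≈ 1.5215 half-lives.
t = n × t½ = 1.5215 × 41.756 ≈ 63.53 hours.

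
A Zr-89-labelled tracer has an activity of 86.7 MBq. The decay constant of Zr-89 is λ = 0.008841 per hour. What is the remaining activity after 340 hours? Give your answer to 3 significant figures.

t½ = ln 2 / λ = 0.69315 / 0.008841 ≈ 78.401 hours.
Number of half-lives: n = 340/78.401 ≈ 4.3367.
Remaining = 86.7 × (1/2)^4.3367 = 86.7 × 0.049492 ≈ 4.291 MBq.

4.29 MBq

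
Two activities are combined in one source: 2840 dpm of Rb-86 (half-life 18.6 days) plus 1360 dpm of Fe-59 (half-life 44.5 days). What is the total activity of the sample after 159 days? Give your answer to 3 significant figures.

122 dpm

Rb-86: 2840 × (1/2)^(159/18.6) = 2840 × (1/2)^8.5484 ≈ 7.5857 dpm.
Fe-59: 1360 × (1/2)^(159/44.5) = 1360 × (1/2)^3.573 ≈ 114.27 dpm.
Total = 7.5857 + 114.27 ≈ 121.86 dpm.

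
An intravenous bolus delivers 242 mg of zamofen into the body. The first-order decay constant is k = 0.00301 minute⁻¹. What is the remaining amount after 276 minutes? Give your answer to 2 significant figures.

t½ = ln 2 / k = 0.69315 / 0.00301 ≈ 230.28 minutes.
Number of half-lives: n = 276/230.28 ≈ 1.1985.
Remaining = 242 × (1/2)^1.1985 = 242 × 0.43572 ≈ 105.44 mg.

110 mg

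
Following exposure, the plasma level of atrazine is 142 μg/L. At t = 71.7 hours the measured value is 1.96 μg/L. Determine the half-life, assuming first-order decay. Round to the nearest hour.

A/A₀ = 1.96/142 ≈ 0.013803.
n = log₂(72.449) ≈ 6.1789 half-lives elapsed in 71.7 hours.
t½ = 71.7/6.1789 ≈ 11.604 hours.

12 hours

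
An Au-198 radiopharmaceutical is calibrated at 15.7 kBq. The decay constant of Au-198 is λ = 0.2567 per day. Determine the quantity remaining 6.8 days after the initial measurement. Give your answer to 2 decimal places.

2.74 kBq

t½ = ln 2 / λ = 0.69315 / 0.2567 ≈ 2.7002 days.
Number of half-lives: n = 6.8/2.7002 ≈ 2.5183.
Remaining = 15.7 × (1/2)^2.5183 = 15.7 × 0.17455 ≈ 2.7404 kBq.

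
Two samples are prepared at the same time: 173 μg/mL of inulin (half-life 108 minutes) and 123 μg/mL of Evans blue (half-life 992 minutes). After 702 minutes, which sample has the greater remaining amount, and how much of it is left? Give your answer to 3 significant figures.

Evans blue, 75.3 μg/mL

inulin: 173 × (1/2)^6.5 ≈ 1.9114 μg/mL.
Evans blue: 123 × (1/2)^0.70766 ≈ 75.314 μg/mL.
Evans blue has more remaining, at ≈ 75.314 μg/mL.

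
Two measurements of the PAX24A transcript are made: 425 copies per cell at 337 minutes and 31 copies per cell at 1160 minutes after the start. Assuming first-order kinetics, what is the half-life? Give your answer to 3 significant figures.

Over Δt = 1160 − 337 = 823 minutes, the level fell by a factor of 425/31 ≈ 13.71.
n = log₂(13.71) ≈ 3.7771 half-lives, so t½ = 823/3.7771 ≈ 217.89 minutes.

218 minutes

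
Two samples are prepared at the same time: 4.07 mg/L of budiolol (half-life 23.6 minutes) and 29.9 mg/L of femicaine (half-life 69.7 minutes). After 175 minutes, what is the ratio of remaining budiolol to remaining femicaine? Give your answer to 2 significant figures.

0.0045

budiolol: 4.07 × (1/2)^(175/23.6) = 4.07 × (1/2)^7.4153 ≈ 0.023844 mg/L.
femicaine: 29.9 × (1/2)^(175/69.7) = 29.9 × (1/2)^2.5108 ≈ 5.2463 mg/L.
Ratio ≈ 0.023844 / 5.2463 ≈ 0.0045449.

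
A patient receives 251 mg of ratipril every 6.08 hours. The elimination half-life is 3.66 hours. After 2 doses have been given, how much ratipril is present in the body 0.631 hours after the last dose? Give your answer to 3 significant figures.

The 2 doses were given 6.711, 0.631 hours ago.
Total = 251·(1/2)^(6.711/3.66) + 251·(1/2)^(0.631/3.66)
      = 70.421 + 222.73 ≈ 293.15 mg.

293 mg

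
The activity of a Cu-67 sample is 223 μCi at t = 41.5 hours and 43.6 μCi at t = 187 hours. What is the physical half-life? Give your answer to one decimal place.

61.8 hours

Over Δt = 187 − 41.5 = 145.5 hours, the level fell by a factor of 223/43.6 ≈ 5.1147.
n = log₂(5.1147) ≈ 2.3546 half-lives, so t½ = 145.5/2.3546 ≈ 61.793 hours.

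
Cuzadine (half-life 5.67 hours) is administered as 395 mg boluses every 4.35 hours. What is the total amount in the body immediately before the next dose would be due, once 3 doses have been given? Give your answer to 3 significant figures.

The 3 doses were given 13.05, 8.7, 4.35 hours ago.
Total = 395·(1/2)^(13.05/5.67) + 395·(1/2)^(8.7/5.67) + 395·(1/2)^(4.35/5.67)
      = 80.122 + 136.36 + 232.09 ≈ 448.57 mg.

449 mg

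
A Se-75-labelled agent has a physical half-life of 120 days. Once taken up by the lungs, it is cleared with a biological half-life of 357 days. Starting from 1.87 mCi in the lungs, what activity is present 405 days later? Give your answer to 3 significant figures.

1/t_eff = 1/t_phys + 1/t_biol = 1/120 + 1/357 = 0.011134 per day.
t_eff = 120 × 357 / (120 + 357) ≈ 89.811 days.
Remaining = 1.87 × (1/2)^(405/89.811) = 1.87 × (1/2)^4.5095 ≈ 0.082103 mCi.

0.0821 mCi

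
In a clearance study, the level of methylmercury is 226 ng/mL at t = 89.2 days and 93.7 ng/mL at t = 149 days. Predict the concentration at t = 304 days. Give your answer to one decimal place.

Over Δt = 149 − 89.2 = 59.8 days, the level fell by a factor of 226/93.7 ≈ 2.412.
n = log₂(2.412) ≈ 1.2702 half-lives, so t½ = 59.8/1.2702 ≈ 47.079 days.
From t = 149 to t = 304: 93.7 × (1/2)^((304−149)/47.079) ≈ 9.5642 ng/mL.

9.6 ng/mL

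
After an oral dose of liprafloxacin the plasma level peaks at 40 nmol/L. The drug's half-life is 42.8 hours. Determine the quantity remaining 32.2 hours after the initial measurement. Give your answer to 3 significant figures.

Number of half-lives: n = 32.2/42.8 ≈ 0.75234.
Remaining = 40 × (1/2)^0.75234 = 40 × 0.59364 ≈ 23.746 nmol/L.

23.7 nmol/L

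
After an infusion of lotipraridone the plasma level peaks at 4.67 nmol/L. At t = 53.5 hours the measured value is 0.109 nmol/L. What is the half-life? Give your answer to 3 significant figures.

9.87 hours

A/A₀ = 0.109/4.67 ≈ 0.02334.
n = log₂(42.844) ≈ 5.421 half-lives elapsed in 53.5 hours.
t½ = 53.5/5.421 ≈ 9.869 hours.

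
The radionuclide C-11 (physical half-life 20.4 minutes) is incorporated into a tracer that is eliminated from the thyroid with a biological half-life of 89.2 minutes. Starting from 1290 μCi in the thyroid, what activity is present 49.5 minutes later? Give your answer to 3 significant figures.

1/t_eff = 1/t_phys + 1/t_biol = 1/20.4 + 1/89.2 = 0.06023 per minute.
t_eff = 20.4 × 89.2 / (20.4 + 89.2) ≈ 16.603 minutes.
Remaining = 1290 × (1/2)^(49.5/16.603) = 1290 × (1/2)^2.9814 ≈ 163.34 μCi.

163 μCi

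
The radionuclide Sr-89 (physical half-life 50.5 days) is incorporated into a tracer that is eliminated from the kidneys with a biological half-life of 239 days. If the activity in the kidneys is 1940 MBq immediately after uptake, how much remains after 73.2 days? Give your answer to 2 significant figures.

570 MBq

1/t_eff = 1/t_phys + 1/t_biol = 1/50.5 + 1/239 = 0.023986 per day.
t_eff = 50.5 × 239 / (50.5 + 239) ≈ 41.691 days.
Remaining = 1940 × (1/2)^(73.2/41.691) = 1940 × (1/2)^1.7558 ≈ 574.46 MBq.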